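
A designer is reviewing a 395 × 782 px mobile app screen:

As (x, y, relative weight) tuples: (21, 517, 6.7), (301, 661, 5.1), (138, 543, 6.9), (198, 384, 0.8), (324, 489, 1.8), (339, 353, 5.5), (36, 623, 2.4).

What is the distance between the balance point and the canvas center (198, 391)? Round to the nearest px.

Σw = 6.7 + 5.1 + 6.9 + 0.8 + 1.8 + 5.5 + 2.4 = 29.2.
Σw·x = 5320.5; x̄ = 5320.5/29.2 ≈ 182.21.
Σw·y = 15205.8; ȳ = 15205.8/29.2 ≈ 520.75.
Offset from (198, 391): Δx ≈ -15.79, Δy ≈ 129.75; distance = √(Δx² + Δy²) ≈ 130.70.

≈ 131 px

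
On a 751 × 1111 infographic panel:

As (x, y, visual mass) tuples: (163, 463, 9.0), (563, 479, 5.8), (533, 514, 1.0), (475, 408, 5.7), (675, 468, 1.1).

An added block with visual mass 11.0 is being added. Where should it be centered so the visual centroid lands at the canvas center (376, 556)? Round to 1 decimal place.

(356.2, 762.0)

New total weight: (9.0 + 5.8 + 1.0 + 5.7 + 1.1) + 11.0 = 33.6.
x: target moment 33.6×376 = 12633.6; current 9.0·163 + 5.8·563 + 1.0·533 + 5.7·475 + 1.1·675 = 8715.4; the added block supplies 3918.2, so x = 3918.2/11.0 ≈ 356.20.
y: target moment 33.6×556 = 18681.6; current 9.0·463 + 5.8·479 + 1.0·514 + 5.7·408 + 1.1·468 = 10299.6; the added block supplies 8382.0, so y = 8382.0/11.0 ≈ 762.00.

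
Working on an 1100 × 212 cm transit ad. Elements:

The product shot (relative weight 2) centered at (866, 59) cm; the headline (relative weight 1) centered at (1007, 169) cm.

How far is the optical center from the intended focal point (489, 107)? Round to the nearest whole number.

Total weight = 2 + 1 = 3.
x: (2·866 + 1·1007) / 3 = 2739 / 3 ≈ 913.00
y: (2·59 + 1·169) / 3 = 287 / 3 ≈ 95.67
From (489, 107): dx = 424.00, dy = -11.33, so the distance is √(dx²+dy²) ≈ 424.15.

≈ 424 cm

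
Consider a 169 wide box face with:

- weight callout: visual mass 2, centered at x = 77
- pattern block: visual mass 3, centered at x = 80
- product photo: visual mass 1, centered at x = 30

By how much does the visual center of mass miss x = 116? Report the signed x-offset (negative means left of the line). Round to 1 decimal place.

Σw = 2 + 3 + 1 = 6.
Σw·x = 2·77 + 3·80 + 1·30 = 424, so x̄ = 424/6 ≈ 70.67.
Difference: 70.67 − 116 ≈ -45.33.

≈ -45.3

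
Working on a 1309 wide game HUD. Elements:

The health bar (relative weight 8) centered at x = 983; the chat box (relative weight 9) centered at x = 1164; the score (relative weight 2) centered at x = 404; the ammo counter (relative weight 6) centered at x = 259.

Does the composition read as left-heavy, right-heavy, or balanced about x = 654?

right-heavy

Total weight = 8 + 9 + 2 + 6 = 25.
Σw·x = 8·983 + 9·1164 + 2·404 + 6·259 = 20702, so x̄ = 20702/25 ≈ 828.08.
828.1 lies right of the midline 654, so the layout is right-heavy.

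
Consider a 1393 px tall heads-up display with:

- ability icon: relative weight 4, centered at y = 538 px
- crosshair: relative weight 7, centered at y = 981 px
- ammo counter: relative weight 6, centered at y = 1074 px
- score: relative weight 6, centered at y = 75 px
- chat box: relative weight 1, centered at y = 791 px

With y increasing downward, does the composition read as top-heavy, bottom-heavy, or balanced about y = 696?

Σw = 4 + 7 + 6 + 6 + 1 = 24.
Σw·y = 4·538 + 7·981 + 6·1074 + 6·75 + 1·791 = 16704, so ȳ = 16704/24 ≈ 696.00.
696.00 = 696 exactly: balanced.

balanced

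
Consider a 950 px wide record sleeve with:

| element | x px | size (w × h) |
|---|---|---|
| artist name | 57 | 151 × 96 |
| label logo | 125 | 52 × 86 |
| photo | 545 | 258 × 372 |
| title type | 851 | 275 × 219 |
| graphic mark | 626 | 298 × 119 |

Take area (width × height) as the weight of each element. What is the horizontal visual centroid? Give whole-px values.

Taking area as weight: artist name 151·96 = 14496, label logo 52·86 = 4472, photo 258·372 = 95976, title type 275·219 = 60225, graphic mark 298·119 = 35462. Sum 210631.
x-moment: 14496·57 + 4472·125 + 95976·545 + 60225·851 + 35462·626 = 127142879; centroid 127142879/210631 ≈ 603.63.

x ≈ 604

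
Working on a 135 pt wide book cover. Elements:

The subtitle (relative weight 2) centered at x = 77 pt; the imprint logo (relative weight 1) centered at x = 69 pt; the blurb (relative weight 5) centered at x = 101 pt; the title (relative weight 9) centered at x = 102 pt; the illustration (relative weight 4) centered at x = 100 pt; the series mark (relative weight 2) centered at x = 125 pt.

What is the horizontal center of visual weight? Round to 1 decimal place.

Weights sum to 2 + 1 + 5 + 9 + 4 + 2 = 23.
Σw·x = 2296; x̄ = 2296/23 ≈ 99.83.

x ≈ 99.8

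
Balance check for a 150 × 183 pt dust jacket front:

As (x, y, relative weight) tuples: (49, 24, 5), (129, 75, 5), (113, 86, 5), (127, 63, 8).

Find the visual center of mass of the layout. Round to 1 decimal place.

Weights sum to 5 + 5 + 5 + 8 = 23.
x-moment: 5·49 + 5·129 + 5·113 + 8·127 = 2471; centroid 2471/23 ≈ 107.43.
y-moment: 5·24 + 5·75 + 5·86 + 8·63 = 1429; centroid 1429/23 ≈ 62.13.

(107.4, 62.1)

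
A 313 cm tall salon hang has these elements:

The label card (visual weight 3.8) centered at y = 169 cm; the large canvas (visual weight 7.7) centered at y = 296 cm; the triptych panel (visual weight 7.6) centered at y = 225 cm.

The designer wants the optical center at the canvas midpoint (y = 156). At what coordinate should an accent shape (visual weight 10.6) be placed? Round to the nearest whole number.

y ≈ 0

New total weight: (3.8 + 7.7 + 7.6) + 10.6 = 29.7.
Along y: (4631.4 + 10.6·y) / 29.7 = 156 (existing moment 3.8·169 + 7.7·296 + 7.6·225 = 4631.4) ⇒ y = (4633.2 − 4631.4) / 10.6 ≈ 0.17.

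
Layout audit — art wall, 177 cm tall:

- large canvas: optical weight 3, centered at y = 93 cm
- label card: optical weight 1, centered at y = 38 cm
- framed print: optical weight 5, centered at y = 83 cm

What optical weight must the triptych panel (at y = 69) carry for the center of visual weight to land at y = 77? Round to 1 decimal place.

w ≈ 4.9

Existing Σw = 9 (3 + 1 + 5); existing moment 3·93 + 1·38 + 5·83 = 732.
Set Σw·y/Σw = 77: (732 + 69w) = 77·(9 + w).
Rearranging, w·(69 − 77) = 77·9 − 732 = -39, so w ≈ -39/-8 = 4.87.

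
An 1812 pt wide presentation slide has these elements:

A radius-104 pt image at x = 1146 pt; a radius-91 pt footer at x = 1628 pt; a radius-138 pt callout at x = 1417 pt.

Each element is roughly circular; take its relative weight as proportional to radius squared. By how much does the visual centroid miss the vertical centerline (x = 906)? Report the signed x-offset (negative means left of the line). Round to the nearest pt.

≈ 480 pt

Weights ∝ r²: image 104² = 10816, footer 91² = 8281, callout 138² = 19044; Σw = 38141.
x: (10816·1146 + 8281·1628 + 19044·1417) / 38141 = 52861952 / 38141 ≈ 1385.96
Against x = 906, that's 1385.96 − 906 = 479.96.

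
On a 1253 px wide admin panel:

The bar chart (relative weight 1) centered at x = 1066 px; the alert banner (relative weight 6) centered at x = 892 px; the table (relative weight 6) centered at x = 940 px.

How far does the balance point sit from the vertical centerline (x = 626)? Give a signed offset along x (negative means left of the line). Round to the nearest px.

≈ 302 px

Σw = 1 + 6 + 6 = 13.
x-moment: 1·1066 + 6·892 + 6·940 = 12058; centroid 12058/13 ≈ 927.54.
Against x = 626, that's 927.54 − 626 = 301.54.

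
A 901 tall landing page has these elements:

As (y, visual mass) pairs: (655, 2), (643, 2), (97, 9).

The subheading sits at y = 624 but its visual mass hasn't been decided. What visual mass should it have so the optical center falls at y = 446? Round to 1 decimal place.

Existing Σw = 13 (2 + 2 + 9); existing moment 2·655 + 2·643 + 9·97 = 3469.
Set Σw·y/Σw = 446: (3469 + 624w) = 446·(13 + w).
Rearranging, w·(624 − 446) = 446·13 − 3469 = 2329, so w ≈ 2329/178 = 13.08.

w ≈ 13.1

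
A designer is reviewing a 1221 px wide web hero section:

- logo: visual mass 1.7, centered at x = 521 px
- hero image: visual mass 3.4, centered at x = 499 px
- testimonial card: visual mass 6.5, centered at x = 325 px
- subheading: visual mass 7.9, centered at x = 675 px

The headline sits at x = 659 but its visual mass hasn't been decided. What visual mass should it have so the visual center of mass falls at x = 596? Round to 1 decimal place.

Known weights sum to 1.7 + 3.4 + 6.5 + 7.9 = 19.5; their moment is 1.7·521 + 3.4·499 + 6.5·325 + 7.9·675 = 10027.3.
For the centroid to hit 596: (10027.3 + w·659) / (19.5 + w) = 596.
Rearranging, w·(659 − 596) = 596·19.5 − 10027.3 = 1594.7, so w ≈ 1594.7/63 = 25.31.

w ≈ 25.3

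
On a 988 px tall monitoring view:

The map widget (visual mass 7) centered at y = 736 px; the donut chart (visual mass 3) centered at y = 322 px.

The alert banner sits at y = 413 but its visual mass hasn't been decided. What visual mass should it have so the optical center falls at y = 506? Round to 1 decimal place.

w ≈ 11.4

Fixed elements: Σw = 7 + 3 = 10, Σw·y = 7·736 + 3·322 = 6118.
For the centroid to hit 506: (6118 + w·413) / (10 + w) = 506.
Rearranging, w·(413 − 506) = 506·10 − 6118 = -1058, so w ≈ -1058/-93 = 11.38.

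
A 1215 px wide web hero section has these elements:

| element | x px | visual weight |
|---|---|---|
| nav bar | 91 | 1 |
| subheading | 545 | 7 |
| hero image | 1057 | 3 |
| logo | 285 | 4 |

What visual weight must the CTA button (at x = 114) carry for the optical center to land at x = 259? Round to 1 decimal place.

w ≈ 29.9

Fixed elements: Σw = 1 + 7 + 3 + 4 = 15, Σw·x = 1·91 + 7·545 + 3·1057 + 4·285 = 8217.
Balance at x = 259 requires (8217 + w·114) / (15 + w) = 259.
Rearranging, w·(114 − 259) = 259·15 − 8217 = -4332, so w ≈ -4332/-145 = 29.88.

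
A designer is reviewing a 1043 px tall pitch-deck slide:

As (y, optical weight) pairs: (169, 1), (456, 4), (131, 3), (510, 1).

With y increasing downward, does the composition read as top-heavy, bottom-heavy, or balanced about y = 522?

Σw = 1 + 4 + 3 + 1 = 9.
Σw·y = 1·169 + 4·456 + 3·131 + 1·510 = 2896, so ȳ = 2896/9 ≈ 321.78.
Since 321.8 is above (smaller y than) 522, the composition reads top-heavy.

top-heavy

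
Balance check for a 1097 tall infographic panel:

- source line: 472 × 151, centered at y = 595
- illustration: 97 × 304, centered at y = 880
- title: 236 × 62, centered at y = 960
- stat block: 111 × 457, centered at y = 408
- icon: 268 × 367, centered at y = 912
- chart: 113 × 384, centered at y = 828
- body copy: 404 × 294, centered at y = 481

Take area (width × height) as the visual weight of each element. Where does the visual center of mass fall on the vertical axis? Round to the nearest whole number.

y ≈ 670

Areas → weights: source line 472·151 = 71272, illustration 97·304 = 29488, title 236·62 = 14632, stat block 111·457 = 50727, icon 268·367 = 98356, chart 113·384 = 43392, body copy 404·294 = 118776; Σw = 426643.
y: (71272·595 + 29488·880 + 14632·960 + 50727·408 + 98356·912 + 43392·828 + 118776·481) / 426643 = 285860120 / 426643 ≈ 670.02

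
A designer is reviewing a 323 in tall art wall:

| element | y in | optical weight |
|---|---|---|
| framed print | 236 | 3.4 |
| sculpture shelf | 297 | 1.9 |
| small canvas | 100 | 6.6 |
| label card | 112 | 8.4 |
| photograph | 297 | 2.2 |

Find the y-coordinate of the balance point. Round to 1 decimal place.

Total weight = 3.4 + 1.9 + 6.6 + 8.4 + 2.2 = 22.5.
Σw·y = 3.4·236 + 1.9·297 + 6.6·100 + 8.4·112 + 2.2·297 = 3620.9, so ȳ = 3620.9/22.5 ≈ 160.93.

y ≈ 160.9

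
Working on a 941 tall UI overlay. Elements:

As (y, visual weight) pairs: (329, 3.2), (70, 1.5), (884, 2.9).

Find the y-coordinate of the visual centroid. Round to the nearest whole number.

y ≈ 490

Total weight = 3.2 + 1.5 + 2.9 = 7.6.
y: (3.2·329 + 1.5·70 + 2.9·884) / 7.6 = 3721.4 / 7.6 ≈ 489.66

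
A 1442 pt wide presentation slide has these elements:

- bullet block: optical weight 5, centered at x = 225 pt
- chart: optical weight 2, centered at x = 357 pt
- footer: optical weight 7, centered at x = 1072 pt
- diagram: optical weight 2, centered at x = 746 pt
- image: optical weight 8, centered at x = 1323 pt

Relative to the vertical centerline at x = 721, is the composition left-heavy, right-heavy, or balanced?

Σw = 5 + 2 + 7 + 2 + 8 = 24.
x-moment: 5·225 + 2·357 + 7·1072 + 2·746 + 8·1323 = 21419; centroid 21419/24 ≈ 892.46.
892.5 vs midline 721 → right-heavy.

right-heavy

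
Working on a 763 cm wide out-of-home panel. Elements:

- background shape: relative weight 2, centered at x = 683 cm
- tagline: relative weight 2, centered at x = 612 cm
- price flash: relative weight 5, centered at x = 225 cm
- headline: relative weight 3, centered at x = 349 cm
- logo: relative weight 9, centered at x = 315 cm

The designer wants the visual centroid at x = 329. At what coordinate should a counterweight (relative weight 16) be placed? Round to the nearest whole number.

With the counterweight, Σw becomes 2 + 2 + 5 + 3 + 9 + 16 = 37.
x: target moment 37×329 = 12173; current 2·683 + 2·612 + 5·225 + 3·349 + 9·315 = 7597; the counterweight supplies 4576, so x = 4576/16 ≈ 286.00.

x ≈ 286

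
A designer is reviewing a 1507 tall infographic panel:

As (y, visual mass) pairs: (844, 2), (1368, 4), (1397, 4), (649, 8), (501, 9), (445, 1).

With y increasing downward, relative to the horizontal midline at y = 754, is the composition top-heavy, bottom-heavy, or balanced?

bottom-heavy

Weights sum to 2 + 4 + 4 + 8 + 9 + 1 = 28.
y: (2·844 + 4·1368 + 4·1397 + 8·649 + 9·501 + 1·445) / 28 = 22894 / 28 ≈ 817.64
817.6 vs midline 754 → bottom-heavy.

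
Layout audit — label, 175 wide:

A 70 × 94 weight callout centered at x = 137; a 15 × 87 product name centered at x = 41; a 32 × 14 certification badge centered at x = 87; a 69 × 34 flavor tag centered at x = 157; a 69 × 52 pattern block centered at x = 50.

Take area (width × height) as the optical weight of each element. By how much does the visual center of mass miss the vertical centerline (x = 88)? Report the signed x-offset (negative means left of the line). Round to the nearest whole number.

Areas → weights: weight callout 70·94 = 6580, product name 15·87 = 1305, certification badge 32·14 = 448, flavor tag 69·34 = 2346, pattern block 69·52 = 3588; Σw = 14267.
x: (6580·137 + 1305·41 + 448·87 + 2346·157 + 3588·50) / 14267 = 1541663 / 14267 ≈ 108.06
Offset from x = 88: 108.06 − 88 ≈ 20.06.

≈ 20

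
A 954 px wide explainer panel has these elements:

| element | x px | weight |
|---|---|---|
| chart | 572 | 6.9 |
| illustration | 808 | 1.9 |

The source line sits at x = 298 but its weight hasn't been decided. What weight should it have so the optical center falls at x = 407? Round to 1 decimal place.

w ≈ 17.4

Known weights sum to 6.9 + 1.9 = 8.8; their moment is 6.9·572 + 1.9·808 = 5482.0.
For the centroid to hit 407: (5482.0 + w·298) / (8.8 + w) = 407.
Solving: w = (407·8.8 − 5482.0) / (298 − 407) = -1900.4 / -109 ≈ 17.43.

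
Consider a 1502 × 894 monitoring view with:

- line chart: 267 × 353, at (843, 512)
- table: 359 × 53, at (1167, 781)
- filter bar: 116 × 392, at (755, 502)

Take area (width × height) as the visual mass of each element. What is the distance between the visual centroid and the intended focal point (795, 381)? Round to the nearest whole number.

Areas → weights: line chart 267·353 = 94251, table 359·53 = 19027, filter bar 116·392 = 45472; Σw = 158750.
x-moment: 94251·843 + 19027·1167 + 45472·755 = 135989462; centroid 135989462/158750 ≈ 856.63.
y-moment: 94251·512 + 19027·781 + 45472·502 = 85943543; centroid 85943543/158750 ≈ 541.38.
Relative to (795, 381): Δ = (61.63, 160.38); |Δ| = √(61.63² + 160.38²) ≈ 171.81.

≈ 172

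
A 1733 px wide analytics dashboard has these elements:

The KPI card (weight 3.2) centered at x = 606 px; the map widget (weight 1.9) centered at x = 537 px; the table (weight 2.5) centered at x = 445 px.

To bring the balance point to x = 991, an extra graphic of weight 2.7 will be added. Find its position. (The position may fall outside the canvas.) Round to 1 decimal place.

With the extra graphic, Σw becomes 3.2 + 1.9 + 2.5 + 2.7 = 10.3.
Along x: (4072.0 + 2.7·x) / 10.3 = 991 (existing moment 3.2·606 + 1.9·537 + 2.5·445 = 4072.0) ⇒ x = (10207.3 − 4072.0) / 2.7 ≈ 2272.33.

x ≈ 2272.3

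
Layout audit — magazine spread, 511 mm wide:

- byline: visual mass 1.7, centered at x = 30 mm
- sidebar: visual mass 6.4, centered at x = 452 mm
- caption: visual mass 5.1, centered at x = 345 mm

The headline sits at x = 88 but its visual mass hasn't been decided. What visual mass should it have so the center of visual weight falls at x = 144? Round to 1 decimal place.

w ≈ 50.0

Fixed elements: Σw = 1.7 + 6.4 + 5.1 = 13.2, Σw·x = 1.7·30 + 6.4·452 + 5.1·345 = 4703.3.
Balance at x = 144 requires (4703.3 + w·88) / (13.2 + w) = 144.
Rearranging, w·(88 − 144) = 144·13.2 − 4703.3 = -2802.5, so w ≈ -2802.5/-56 = 50.04.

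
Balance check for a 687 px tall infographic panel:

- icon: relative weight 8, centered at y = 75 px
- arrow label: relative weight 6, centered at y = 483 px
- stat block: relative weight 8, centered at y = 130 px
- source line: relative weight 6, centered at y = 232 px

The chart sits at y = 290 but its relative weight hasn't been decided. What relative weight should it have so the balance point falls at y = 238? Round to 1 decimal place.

w ≈ 14.1

Fixed elements: Σw = 8 + 6 + 8 + 6 = 28, Σw·y = 8·75 + 6·483 + 8·130 + 6·232 = 5930.
Set Σw·y/Σw = 238: (5930 + 290w) = 238·(28 + w).
Rearranging, w·(290 − 238) = 238·28 − 5930 = 734, so w ≈ 734/52 = 14.12.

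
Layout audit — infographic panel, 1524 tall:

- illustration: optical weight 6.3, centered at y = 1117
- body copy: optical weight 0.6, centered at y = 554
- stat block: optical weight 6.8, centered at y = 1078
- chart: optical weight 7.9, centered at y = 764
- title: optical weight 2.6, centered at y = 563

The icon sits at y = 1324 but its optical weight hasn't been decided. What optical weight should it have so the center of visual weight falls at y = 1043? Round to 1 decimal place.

w ≈ 10.8

Fixed elements: Σw = 6.3 + 0.6 + 6.8 + 7.9 + 2.6 = 24.2, Σw·y = 6.3·1117 + 0.6·554 + 6.8·1078 + 7.9·764 + 2.6·563 = 22199.3.
Set Σw·y/Σw = 1043: (22199.3 + 1324w) = 1043·(24.2 + w).
So w = (1043·24.2 − 22199.3)/(1324 − 1043) = 3041.3/281 ≈ 10.82.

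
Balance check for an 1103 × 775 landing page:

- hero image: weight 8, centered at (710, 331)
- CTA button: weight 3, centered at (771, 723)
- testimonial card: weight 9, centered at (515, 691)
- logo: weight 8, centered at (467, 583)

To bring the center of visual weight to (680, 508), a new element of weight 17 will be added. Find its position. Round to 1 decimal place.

(837.4, 421.2)

New total weight: (8 + 3 + 9 + 8) + 17 = 45.
x: target moment 45×680 = 30600; current 8·710 + 3·771 + 9·515 + 8·467 = 16364; the new element supplies 14236, so x = 14236/17 ≈ 837.41.
y: target moment 45×508 = 22860; current 8·331 + 3·723 + 9·691 + 8·583 = 15700; the new element supplies 7160, so y = 7160/17 ≈ 421.18.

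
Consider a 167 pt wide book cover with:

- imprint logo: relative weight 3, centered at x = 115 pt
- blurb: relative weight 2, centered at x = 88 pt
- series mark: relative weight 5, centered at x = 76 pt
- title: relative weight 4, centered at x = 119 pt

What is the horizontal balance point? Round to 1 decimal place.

x ≈ 98.4

Σw = 3 + 2 + 5 + 4 = 14.
x: (3·115 + 2·88 + 5·76 + 4·119) / 14 = 1377 / 14 ≈ 98.36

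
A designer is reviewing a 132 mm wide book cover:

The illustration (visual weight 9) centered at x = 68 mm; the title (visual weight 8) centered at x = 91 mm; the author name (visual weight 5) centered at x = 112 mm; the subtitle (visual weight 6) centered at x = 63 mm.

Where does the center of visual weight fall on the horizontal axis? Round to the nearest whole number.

x ≈ 81

Total weight = 9 + 8 + 5 + 6 = 28.
x-moment: 9·68 + 8·91 + 5·112 + 6·63 = 2278; centroid 2278/28 ≈ 81.36.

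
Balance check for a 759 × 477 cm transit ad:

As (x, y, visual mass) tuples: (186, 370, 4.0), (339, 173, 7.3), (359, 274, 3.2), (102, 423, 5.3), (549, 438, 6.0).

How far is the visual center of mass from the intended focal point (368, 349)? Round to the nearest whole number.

Σw = 4.0 + 7.3 + 3.2 + 5.3 + 6.0 = 25.8.
x-moment: 4.0·186 + 7.3·339 + 3.2·359 + 5.3·102 + 6.0·549 = 8202.1; centroid 8202.1/25.8 ≈ 317.91.
y-moment: 4.0·370 + 7.3·173 + 3.2·274 + 5.3·423 + 6.0·438 = 8489.6; centroid 8489.6/25.8 ≈ 329.05.
Relative to (368, 349): Δ = (-50.09, -19.95); |Δ| = √(-50.09² + -19.95²) ≈ 53.91.

≈ 54 cm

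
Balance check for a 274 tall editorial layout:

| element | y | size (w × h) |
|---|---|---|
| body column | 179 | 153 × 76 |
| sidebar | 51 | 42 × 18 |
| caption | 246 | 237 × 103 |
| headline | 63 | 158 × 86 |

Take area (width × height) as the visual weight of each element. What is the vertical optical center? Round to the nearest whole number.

y ≈ 178

Areas → weights: body column 153·76 = 11628, sidebar 42·18 = 756, caption 237·103 = 24411, headline 158·86 = 13588; Σw = 50383.
y-moment: 11628·179 + 756·51 + 24411·246 + 13588·63 = 8981118; centroid 8981118/50383 ≈ 178.26.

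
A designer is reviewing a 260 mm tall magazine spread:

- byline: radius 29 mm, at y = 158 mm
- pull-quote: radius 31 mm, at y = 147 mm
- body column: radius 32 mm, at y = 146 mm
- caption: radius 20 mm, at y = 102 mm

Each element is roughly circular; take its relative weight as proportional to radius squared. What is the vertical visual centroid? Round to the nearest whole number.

r² weights: byline 29² = 841, pull-quote 31² = 961, body column 32² = 1024, caption 20² = 400. Total = 3226.
y: (841·158 + 961·147 + 1024·146 + 400·102) / 3226 = 464449 / 3226 ≈ 143.97

y ≈ 144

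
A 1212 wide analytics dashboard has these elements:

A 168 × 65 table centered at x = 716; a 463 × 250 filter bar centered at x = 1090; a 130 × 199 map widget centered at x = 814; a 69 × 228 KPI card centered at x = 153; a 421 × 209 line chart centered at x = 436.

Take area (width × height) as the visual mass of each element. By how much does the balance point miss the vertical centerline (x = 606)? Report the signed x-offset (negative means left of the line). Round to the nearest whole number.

Areas: table 168·65 = 10920, filter bar 463·250 = 115750, map widget 130·199 = 25870, KPI card 69·228 = 15732, line chart 421·209 = 87989. Total weight = 256261.
x-moment: 10920·716 + 115750·1090 + 25870·814 + 15732·153 + 87989·436 = 195814600; centroid 195814600/256261 ≈ 764.12.
Difference: 764.12 − 606 ≈ 158.12.

≈ 158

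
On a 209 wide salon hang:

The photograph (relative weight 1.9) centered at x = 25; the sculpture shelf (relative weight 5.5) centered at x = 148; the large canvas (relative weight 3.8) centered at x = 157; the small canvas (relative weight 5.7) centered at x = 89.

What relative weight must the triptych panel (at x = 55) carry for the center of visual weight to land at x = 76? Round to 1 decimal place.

Existing Σw = 16.9 (1.9 + 5.5 + 3.8 + 5.7); existing moment 1.9·25 + 5.5·148 + 3.8·157 + 5.7·89 = 1965.4.
For the centroid to hit 76: (1965.4 + w·55) / (16.9 + w) = 76.
So w = (76·16.9 − 1965.4)/(55 − 76) = -681.0/-21 ≈ 32.43.

w ≈ 32.4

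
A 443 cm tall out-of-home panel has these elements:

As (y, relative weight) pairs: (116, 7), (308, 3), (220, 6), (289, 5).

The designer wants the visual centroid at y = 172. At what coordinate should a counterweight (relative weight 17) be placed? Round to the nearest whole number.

y ≈ 120

New total weight: (7 + 3 + 6 + 5) + 17 = 38.
y: target moment 38×172 = 6536; current 7·116 + 3·308 + 6·220 + 5·289 = 4501; the counterweight supplies 2035, so y = 2035/17 ≈ 119.71.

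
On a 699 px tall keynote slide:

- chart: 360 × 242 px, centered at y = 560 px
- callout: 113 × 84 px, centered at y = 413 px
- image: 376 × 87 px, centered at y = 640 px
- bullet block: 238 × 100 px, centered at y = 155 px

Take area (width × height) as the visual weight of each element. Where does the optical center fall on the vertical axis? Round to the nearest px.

y ≈ 505

Taking area as weight: chart 360·242 = 87120, callout 113·84 = 9492, image 376·87 = 32712, bullet block 238·100 = 23800. Sum 153124.
y: (87120·560 + 9492·413 + 32712·640 + 23800·155) / 153124 = 77332076 / 153124 ≈ 505.03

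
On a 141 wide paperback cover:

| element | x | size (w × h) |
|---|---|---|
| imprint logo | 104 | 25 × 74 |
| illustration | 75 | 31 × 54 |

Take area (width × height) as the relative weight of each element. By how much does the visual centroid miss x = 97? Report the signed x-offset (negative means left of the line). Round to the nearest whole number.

Areas → weights: imprint logo 25·74 = 1850, illustration 31·54 = 1674; Σw = 3524.
x-moment: 1850·104 + 1674·75 = 317950; centroid 317950/3524 ≈ 90.22.
Difference: 90.22 − 97 ≈ -6.78.

≈ -7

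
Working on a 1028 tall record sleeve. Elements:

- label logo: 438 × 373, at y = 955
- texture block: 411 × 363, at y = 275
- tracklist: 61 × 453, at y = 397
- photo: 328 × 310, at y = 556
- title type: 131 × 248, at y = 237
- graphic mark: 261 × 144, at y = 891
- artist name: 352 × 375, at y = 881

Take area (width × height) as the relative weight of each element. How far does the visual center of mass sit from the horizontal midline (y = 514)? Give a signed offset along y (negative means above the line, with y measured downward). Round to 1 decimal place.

Taking area as weight: label logo 438·373 = 163374, texture block 411·363 = 149193, tracklist 61·453 = 27633, photo 328·310 = 101680, title type 131·248 = 32488, graphic mark 261·144 = 37584, artist name 352·375 = 132000. Sum 643952.
y: (163374·955 + 149193·275 + 27633·397 + 101680·556 + 32488·237 + 37584·891 + 132000·881) / 643952 = 422033626 / 643952 ≈ 655.38
Against y = 514, that's 655.38 − 514 = 141.38.

≈ 141.4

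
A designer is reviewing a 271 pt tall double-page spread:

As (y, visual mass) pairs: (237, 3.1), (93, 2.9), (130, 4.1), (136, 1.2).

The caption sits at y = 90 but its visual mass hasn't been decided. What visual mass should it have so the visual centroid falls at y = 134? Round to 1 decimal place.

Known weights sum to 3.1 + 2.9 + 4.1 + 1.2 = 11.3; their moment is 3.1·237 + 2.9·93 + 4.1·130 + 1.2·136 = 1700.6.
Balance at y = 134 requires (1700.6 + w·90) / (11.3 + w) = 134.
Rearranging, w·(90 − 134) = 134·11.3 − 1700.6 = -186.4, so w ≈ -186.4/-44 = 4.24.

w ≈ 4.2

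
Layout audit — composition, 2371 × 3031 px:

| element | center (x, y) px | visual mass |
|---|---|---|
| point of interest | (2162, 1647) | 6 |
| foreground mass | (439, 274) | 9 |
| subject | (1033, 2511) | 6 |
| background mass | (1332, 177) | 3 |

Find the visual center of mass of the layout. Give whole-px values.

(1130, 1164)

Σw = 6 + 9 + 6 + 3 = 24.
x-moment: 6·2162 + 9·439 + 6·1033 + 3·1332 = 27117; centroid 27117/24 ≈ 1129.88.
y-moment: 6·1647 + 9·274 + 6·2511 + 3·177 = 27945; centroid 27945/24 ≈ 1164.38.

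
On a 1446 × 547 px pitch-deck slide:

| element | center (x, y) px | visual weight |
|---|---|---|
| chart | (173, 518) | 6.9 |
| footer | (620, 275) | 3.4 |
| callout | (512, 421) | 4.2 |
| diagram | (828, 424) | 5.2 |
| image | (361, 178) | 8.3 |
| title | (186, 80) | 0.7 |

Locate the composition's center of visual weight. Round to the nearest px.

Σw = 6.9 + 3.4 + 4.2 + 5.2 + 8.3 + 0.7 = 28.7.
Σw·x = 12884.2; x̄ = 12884.2/28.7 ≈ 448.93.
Σw·y = 10015.6; ȳ = 10015.6/28.7 ≈ 348.98.

(449, 349)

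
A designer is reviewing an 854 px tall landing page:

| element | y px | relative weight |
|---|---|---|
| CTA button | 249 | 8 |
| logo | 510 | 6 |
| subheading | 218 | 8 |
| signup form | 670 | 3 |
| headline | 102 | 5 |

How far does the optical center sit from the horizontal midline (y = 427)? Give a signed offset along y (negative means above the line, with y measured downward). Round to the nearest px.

≈ -116 px

Weights sum to 8 + 6 + 8 + 3 + 5 = 30.
y-moment: 8·249 + 6·510 + 8·218 + 3·670 + 5·102 = 9316; centroid 9316/30 ≈ 310.53.
Difference: 310.53 − 427 ≈ -116.47.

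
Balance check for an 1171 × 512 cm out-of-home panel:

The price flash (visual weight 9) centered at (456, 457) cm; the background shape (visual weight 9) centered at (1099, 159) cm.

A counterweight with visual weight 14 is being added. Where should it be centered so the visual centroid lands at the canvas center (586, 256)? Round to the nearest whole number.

With the counterweight, Σw becomes 9 + 9 + 14 = 32.
Along x: (13995 + 14·x) / 32 = 586 (existing moment 9·456 + 9·1099 = 13995) ⇒ x = (18752 − 13995) / 14 ≈ 339.79.
Along y: (5544 + 14·y) / 32 = 256 (existing moment 9·457 + 9·159 = 5544) ⇒ y = (8192 − 5544) / 14 ≈ 189.14.

(340, 189)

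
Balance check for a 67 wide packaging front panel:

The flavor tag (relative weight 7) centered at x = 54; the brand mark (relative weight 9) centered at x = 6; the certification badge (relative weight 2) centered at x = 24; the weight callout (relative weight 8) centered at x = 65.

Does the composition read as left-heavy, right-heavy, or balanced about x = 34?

Total weight = 7 + 9 + 2 + 8 = 26.
Σw·x = 7·54 + 9·6 + 2·24 + 8·65 = 1000, so x̄ = 1000/26 ≈ 38.46.
38.5 vs midline 34 → right-heavy.

right-heavy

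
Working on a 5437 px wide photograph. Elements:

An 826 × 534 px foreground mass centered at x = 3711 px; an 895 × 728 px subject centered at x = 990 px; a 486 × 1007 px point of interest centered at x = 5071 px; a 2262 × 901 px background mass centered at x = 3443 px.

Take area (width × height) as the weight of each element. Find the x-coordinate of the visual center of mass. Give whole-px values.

x ≈ 3254

Areas: foreground mass 826·534 = 441084, subject 895·728 = 651560, point of interest 486·1007 = 489402, background mass 2262·901 = 2038062. Total weight = 3620108.
Σw·x = 441084·3711 + 651560·990 + 489402·5071 + 2038062·3443 = 11780712132, so x̄ = 11780712132/3620108 ≈ 3254.24.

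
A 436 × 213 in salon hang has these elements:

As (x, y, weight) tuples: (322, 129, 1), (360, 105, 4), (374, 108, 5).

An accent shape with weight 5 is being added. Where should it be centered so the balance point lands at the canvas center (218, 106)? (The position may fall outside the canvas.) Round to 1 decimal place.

(-72.4, 100.2)

With the accent shape, Σw becomes 1 + 4 + 5 + 5 = 15.
x: target moment 15×218 = 3270; current 1·322 + 4·360 + 5·374 = 3632; the accent shape supplies -362, so x = -362/5 ≈ -72.40.
y: target moment 15×106 = 1590; current 1·129 + 4·105 + 5·108 = 1089; the accent shape supplies 501, so y = 501/5 ≈ 100.20.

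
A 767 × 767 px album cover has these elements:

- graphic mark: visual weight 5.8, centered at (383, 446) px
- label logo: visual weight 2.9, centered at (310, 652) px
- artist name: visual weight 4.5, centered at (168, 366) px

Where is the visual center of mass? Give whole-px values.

(294, 464)

Weights sum to 5.8 + 2.9 + 4.5 = 13.2.
x-moment: 5.8·383 + 2.9·310 + 4.5·168 = 3876.4; centroid 3876.4/13.2 ≈ 293.67.
y-moment: 5.8·446 + 2.9·652 + 4.5·366 = 6124.6; centroid 6124.6/13.2 ≈ 463.98.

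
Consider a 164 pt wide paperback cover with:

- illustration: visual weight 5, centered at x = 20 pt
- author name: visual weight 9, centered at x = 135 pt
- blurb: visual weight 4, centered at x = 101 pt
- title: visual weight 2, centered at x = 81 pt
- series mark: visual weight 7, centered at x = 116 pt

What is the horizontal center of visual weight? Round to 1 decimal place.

x ≈ 99.7

Weights sum to 5 + 9 + 4 + 2 + 7 = 27.
x-moment: 5·20 + 9·135 + 4·101 + 2·81 + 7·116 = 2693; centroid 2693/27 ≈ 99.74.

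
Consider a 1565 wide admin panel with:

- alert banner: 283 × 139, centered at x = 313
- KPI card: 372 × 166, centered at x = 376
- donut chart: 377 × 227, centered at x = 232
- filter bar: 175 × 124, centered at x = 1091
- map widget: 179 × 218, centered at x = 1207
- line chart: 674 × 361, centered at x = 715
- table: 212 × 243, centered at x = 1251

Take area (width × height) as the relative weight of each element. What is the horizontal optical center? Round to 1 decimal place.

x ≈ 672.4

Taking area as weight: alert banner 283·139 = 39337, KPI card 372·166 = 61752, donut chart 377·227 = 85579, filter bar 175·124 = 21700, map widget 179·218 = 39022, line chart 674·361 = 243314, table 212·243 = 51516. Sum 542220.
Σw·x = 39337·313 + 61752·376 + 85579·232 + 21700·1091 + 39022·1207 + 243314·715 + 51516·1251 = 364575841, so x̄ = 364575841/542220 ≈ 672.38.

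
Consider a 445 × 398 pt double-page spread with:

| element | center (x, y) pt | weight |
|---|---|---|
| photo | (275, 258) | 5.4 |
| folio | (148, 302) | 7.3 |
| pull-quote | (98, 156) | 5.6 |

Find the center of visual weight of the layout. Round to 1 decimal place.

Σw = 5.4 + 7.3 + 5.6 = 18.3.
x-moment: 5.4·275 + 7.3·148 + 5.6·98 = 3114.2; centroid 3114.2/18.3 ≈ 170.17.
y-moment: 5.4·258 + 7.3·302 + 5.6·156 = 4471.4; centroid 4471.4/18.3 ≈ 244.34.

(170.2, 244.3)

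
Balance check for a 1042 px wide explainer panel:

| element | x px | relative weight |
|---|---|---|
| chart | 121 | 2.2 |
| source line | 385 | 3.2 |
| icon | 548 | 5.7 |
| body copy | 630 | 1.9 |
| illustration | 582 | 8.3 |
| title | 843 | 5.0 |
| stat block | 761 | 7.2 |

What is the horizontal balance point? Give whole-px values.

Weights sum to 2.2 + 3.2 + 5.7 + 1.9 + 8.3 + 5.0 + 7.2 = 33.5.
Σw·x = 20343.6; x̄ = 20343.6/33.5 ≈ 607.27.

x ≈ 607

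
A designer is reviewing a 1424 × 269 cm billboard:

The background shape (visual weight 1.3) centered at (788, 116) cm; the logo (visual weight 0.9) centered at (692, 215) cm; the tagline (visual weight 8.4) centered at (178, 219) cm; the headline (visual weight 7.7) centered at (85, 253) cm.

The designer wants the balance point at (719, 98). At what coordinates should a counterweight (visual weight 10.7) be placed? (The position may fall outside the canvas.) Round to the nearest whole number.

After adding the counterweight, total weight = 1.3 + 0.9 + 8.4 + 7.7 + 10.7 = 29.0.
x: target moment 29.0×719 = 20851.0; current 1.3·788 + 0.9·692 + 8.4·178 + 7.7·85 = 3796.9; the counterweight supplies 17054.1, so x = 17054.1/10.7 ≈ 1593.84.
y: target moment 29.0×98 = 2842.0; current 1.3·116 + 0.9·215 + 8.4·219 + 7.7·253 = 4132.0; the counterweight supplies -1290.0, so y = -1290.0/10.7 ≈ -120.56.

(1594, -121)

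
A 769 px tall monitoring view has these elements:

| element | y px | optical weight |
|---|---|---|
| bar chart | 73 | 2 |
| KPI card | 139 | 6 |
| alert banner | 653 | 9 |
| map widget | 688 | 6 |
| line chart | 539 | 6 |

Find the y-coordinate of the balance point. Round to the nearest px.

y ≈ 490

Weights sum to 2 + 6 + 9 + 6 + 6 = 29.
y-moment: 2·73 + 6·139 + 9·653 + 6·688 + 6·539 = 14219; centroid 14219/29 ≈ 490.31.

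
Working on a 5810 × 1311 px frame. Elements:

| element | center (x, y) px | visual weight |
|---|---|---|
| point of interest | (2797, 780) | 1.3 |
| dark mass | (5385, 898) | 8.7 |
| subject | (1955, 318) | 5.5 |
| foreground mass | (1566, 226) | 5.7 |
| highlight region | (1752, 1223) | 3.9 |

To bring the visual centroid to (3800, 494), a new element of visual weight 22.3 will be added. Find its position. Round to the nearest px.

(4624, 304)

With the new element, Σw becomes 1.3 + 8.7 + 5.5 + 5.7 + 3.9 + 22.3 = 47.4.
x: need Σw·x = 47.4·3800 = 180120.0. Existing = 1.3·2797 + 8.7·5385 + 5.5·1955 + 5.7·1566 + 3.9·1752 = 76997.1. Remainder 103122.9 / 22.3 ≈ 4624.35.
y: need Σw·y = 47.4·494 = 23415.6. Existing = 1.3·780 + 8.7·898 + 5.5·318 + 5.7·226 + 3.9·1223 = 16633.5. Remainder 6782.1 / 22.3 ≈ 304.13.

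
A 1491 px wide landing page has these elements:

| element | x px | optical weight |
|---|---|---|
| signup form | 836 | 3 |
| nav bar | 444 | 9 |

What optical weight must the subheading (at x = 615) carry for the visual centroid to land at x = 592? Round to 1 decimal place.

Fixed elements: Σw = 3 + 9 = 12, Σw·x = 3·836 + 9·444 = 6504.
Balance at x = 592 requires (6504 + w·615) / (12 + w) = 592.
Solving: w = (592·12 − 6504) / (615 − 592) = 600 / 23 ≈ 26.09.

w ≈ 26.1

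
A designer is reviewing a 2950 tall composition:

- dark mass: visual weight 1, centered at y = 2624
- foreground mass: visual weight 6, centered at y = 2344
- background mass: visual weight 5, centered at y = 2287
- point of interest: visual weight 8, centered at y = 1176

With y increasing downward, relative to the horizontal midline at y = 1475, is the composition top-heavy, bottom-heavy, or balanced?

bottom-heavy

Weights sum to 1 + 6 + 5 + 8 = 20.
Σw·y = 1·2624 + 6·2344 + 5·2287 + 8·1176 = 37531, so ȳ = 37531/20 ≈ 1876.55.
1876.5 vs midline 1475 → bottom-heavy.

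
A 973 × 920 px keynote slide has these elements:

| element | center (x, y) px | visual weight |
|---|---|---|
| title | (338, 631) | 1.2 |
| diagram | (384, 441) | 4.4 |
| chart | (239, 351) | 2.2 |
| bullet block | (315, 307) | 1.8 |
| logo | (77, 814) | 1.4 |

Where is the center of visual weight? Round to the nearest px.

(300, 469)

Weights sum to 1.2 + 4.4 + 2.2 + 1.8 + 1.4 = 11.0.
x: (1.2·338 + 4.4·384 + 2.2·239 + 1.8·315 + 1.4·77) / 11.0 = 3295.8 / 11.0 ≈ 299.62
y: (1.2·631 + 4.4·441 + 2.2·351 + 1.8·307 + 1.4·814) / 11.0 = 5162.0 / 11.0 ≈ 469.27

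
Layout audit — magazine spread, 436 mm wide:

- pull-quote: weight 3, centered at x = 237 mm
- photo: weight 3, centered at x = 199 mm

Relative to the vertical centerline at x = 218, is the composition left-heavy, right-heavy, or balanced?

Weights sum to 3 + 3 = 6.
x: (3·237 + 3·199) / 6 = 1308 / 6 ≈ 218.00
218.00 = 218 exactly: balanced.

balanced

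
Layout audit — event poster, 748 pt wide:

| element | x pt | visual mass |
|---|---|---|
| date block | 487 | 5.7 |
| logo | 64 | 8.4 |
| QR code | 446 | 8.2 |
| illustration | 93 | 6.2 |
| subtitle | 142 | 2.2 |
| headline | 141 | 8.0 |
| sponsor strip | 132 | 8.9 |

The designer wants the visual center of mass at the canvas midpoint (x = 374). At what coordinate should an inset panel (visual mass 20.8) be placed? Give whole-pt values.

x ≈ 741

New total weight: (5.7 + 8.4 + 8.2 + 6.2 + 2.2 + 8.0 + 8.9) + 20.8 = 68.4.
x: target moment 68.4×374 = 25581.6; current 5.7·487 + 8.4·64 + 8.2·446 + 6.2·93 + 2.2·142 + 8.0·141 + 8.9·132 = 10162.5; the inset panel supplies 15419.1, so x = 15419.1/20.8 ≈ 741.30.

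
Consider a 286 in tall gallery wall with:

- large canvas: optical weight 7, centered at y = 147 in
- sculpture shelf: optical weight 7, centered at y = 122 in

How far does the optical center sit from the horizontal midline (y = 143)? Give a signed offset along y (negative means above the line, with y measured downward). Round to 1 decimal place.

≈ -8.5 in

Total weight = 7 + 7 = 14.
y-moment: 7·147 + 7·122 = 1883; centroid 1883/14 ≈ 134.50.
Offset from y = 143: 134.50 − 143 ≈ -8.50.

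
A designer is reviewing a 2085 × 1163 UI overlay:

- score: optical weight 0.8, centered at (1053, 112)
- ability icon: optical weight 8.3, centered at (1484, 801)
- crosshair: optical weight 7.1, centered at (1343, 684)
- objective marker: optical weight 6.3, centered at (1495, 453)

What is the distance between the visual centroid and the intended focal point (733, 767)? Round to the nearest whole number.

≈ 705

Σw = 0.8 + 8.3 + 7.1 + 6.3 = 22.5.
x-moment: 0.8·1053 + 8.3·1484 + 7.1·1343 + 6.3·1495 = 32113.4; centroid 32113.4/22.5 ≈ 1427.26.
y-moment: 0.8·112 + 8.3·801 + 7.1·684 + 6.3·453 = 14448.2; centroid 14448.2/22.5 ≈ 642.14.
Offset from (733, 767): Δx ≈ 694.26, Δy ≈ -124.86; distance = √(Δx² + Δy²) ≈ 705.40.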